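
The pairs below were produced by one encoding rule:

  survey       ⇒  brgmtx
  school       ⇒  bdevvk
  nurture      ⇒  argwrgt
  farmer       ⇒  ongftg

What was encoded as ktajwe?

s(18)→b(1) and u(20)→r(17) fit y≡21x+13 (mod 26); the inverse of 21 mod 26 is 5. Each letter's alphabet position (a=0..z=25) is mapped through 21·x+13 mod 26 — an affine cipher.
Reversing it on ktajwe: k(10)→5·(10−13)≡11=l; t(19)→5·(19−13)≡4=e; a(0)→5·(0−13)≡13=n; j(9)→5·(9−13)≡6=g; w(22)→5·(22−13)≡19=t; e(4)→5·(4−13)≡7=h (all mod 26).

length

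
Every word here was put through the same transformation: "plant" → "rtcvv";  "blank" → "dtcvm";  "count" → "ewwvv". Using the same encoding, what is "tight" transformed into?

Shifts by position in plant: pos 0: p→r (+2), pos 1: l→t (+8), pos 2: a→c (+2), pos 3: n→v (+8) — repeating every 2. The shifts repeat in a cycle of length 2: positions 0,1,… shift by +2, +8, then the pattern repeats.
For tight: t+2=v, i+8=q, g+2=i, h+8=p, t+2=v.

vqipv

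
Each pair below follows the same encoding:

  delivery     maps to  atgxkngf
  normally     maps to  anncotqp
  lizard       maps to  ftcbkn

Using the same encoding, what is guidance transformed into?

The output letters match the input read backwards, each shifted +2: delivery reversed is yreviled. The word is reversed, then every letter is shifted forward by 2.
For guidance: reverse → ecnadiug; then shift: e+2=g, c+2=e, n+2=p, a+2=c, d+2=f, i+2=k, u+2=w, g+2=i.

gepcfkwi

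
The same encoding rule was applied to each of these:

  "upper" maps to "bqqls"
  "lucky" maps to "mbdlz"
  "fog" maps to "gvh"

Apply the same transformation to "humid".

ibnpe

The shift depends on letter class: consonant p→q is +1, but vowel u→b is +7. Two shifts are in play — +7 for a/e/i/o/u, +1 for every other letter.
For humid: h(cons)+1=i, u(vowel)+7=b, m(cons)+1=n, i(vowel)+7=p, d(cons)+1=e.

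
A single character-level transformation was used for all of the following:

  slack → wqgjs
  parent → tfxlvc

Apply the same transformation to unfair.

In slack: s→w is +4, l→q is +5, a→g is +6, c→j is +7 — the shift increases by 1 each position. The shift increases by 1 at each position, starting from +4: 4, 5, 6, ….
On unfair: u+4=y, n+5=s, f+6=l, a+7=h, i+8=q, r+9=a.

yslhqa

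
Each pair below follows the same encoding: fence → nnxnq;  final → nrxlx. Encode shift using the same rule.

aqsqf

Each letter shifts forward by (position + 8), i.e. 8, 9, 10, … — the shift grows by one for each successive letter.
On shift: s+8=a, h+9=q, i+10=s, f+11=q, t+12=f.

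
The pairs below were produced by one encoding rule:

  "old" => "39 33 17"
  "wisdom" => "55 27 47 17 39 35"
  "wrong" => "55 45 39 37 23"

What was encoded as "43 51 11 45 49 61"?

quartz

o(#15)→39 and l(#12)→33: differences scale by 2, so n = 2·pos + 9. Each letter becomes 2×(its alphabet position, a=1..z=26) + 9.
Reversing it on 43 51 11 45 49 61: 43→(43−9)÷2=17=q, 51→(51−9)÷2=21=u, 11→(11−9)÷2=1=a, 45→(45−9)÷2=18=r, 49→(49−9)÷2=20=t, 61→(61−9)÷2=26=z.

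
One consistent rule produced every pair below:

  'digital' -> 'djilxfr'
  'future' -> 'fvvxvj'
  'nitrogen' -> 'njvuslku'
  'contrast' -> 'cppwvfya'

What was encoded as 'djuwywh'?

disturb

In digital: d→d is +0, i→j is +1, g→i is +2, i→l is +3 — the shift increases by 1 each position. The shift increases by 1 at each position, starting from +0: 0, 1, 2, ….
Decoding djuwywh: d−0=d, j−1=i, u−2=s, w−3=t, y−4=u, w−5=r, h−6=b.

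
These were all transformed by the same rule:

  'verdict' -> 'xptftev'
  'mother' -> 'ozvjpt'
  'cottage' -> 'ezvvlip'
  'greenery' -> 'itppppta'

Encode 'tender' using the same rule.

vppfpt

The shift depends on letter class: consonant v→x is +2, but vowel e→p is +11. Two shifts are in play — +11 for a/e/i/o/u, +2 for every other letter.
On tender: t(cons)+2=v, e(vowel)+11=p, n(cons)+2=p, d(cons)+2=f, e(vowel)+11=p, r(cons)+2=t.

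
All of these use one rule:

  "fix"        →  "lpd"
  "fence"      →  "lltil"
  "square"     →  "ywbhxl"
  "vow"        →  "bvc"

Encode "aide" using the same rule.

The shift depends on letter class: consonant f→l is +6, but vowel i→p is +7. The rule splits by letter class: vowels +7, consonants +6.
Applying it to aide: a(vowel)+7=h, i(vowel)+7=p, d(cons)+6=j, e(vowel)+7=l.

hpjl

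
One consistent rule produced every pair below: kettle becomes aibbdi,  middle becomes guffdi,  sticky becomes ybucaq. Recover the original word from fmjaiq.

donkey

Treating letters as 0–25, the rule is x ↦ 3x + 22 (mod 26).
Reversing it on fmjaiq: f(5)→9·(5−22)≡3=d; m(12)→9·(12−22)≡14=o; j(9)→9·(9−22)≡13=n; a(0)→9·(0−22)≡10=k; i(8)→9·(8−22)≡4=e; q(16)→9·(16−22)≡24=y (all mod 26).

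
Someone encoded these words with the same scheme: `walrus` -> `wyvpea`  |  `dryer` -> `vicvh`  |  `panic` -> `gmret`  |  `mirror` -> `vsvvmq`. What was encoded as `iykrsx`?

The output letters match the input read backwards, each shifted +4: walrus reversed is surlaw. Two steps: reverse the string, then apply a Caesar shift of +4.
Decoding iykrsx: shift back: i−4=e, y−4=u, k−4=g, r−4=n, s−4=o, x−4=t → eugnot; then reverse → tongue.

tongue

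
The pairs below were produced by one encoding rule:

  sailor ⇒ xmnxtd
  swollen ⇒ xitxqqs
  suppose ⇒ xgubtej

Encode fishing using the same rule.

kuxtnzl

Shifts by position in sailor: pos 0: s→x (+5), pos 1: a→m (+12), pos 2: i→n (+5), pos 3: l→x (+12) — repeating every 2. It's a Vigenère-style cipher with numeric key [5,12]: position i shifts by key[i mod 2].
Applying it to fishing: f+5=k, i+12=u, s+5=x, h+12=t, i+5=n, n+12=z, g+5=l.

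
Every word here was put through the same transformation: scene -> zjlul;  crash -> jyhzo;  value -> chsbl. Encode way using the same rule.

Compare letters: s→z is +7, c→j is +7, e→l is +7 — a constant shift. This is a Caesar cipher with shift 7.
On way: w+7=d, a+7=h, y+7=f.

dhf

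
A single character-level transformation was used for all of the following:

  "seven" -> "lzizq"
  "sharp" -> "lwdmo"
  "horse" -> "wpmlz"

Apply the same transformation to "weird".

s(18)→l(11) and e(4)→z(25) fit y≡25x+3 (mod 26); the inverse of 25 mod 26 is 25. Each letter's alphabet position (a=0..z=25) is mapped through 25·x+3 mod 26 — an affine cipher.
Applying it to weird: w(22)→25·22+3≡7=h; e(4)→25·4+3≡25=z; i(8)→25·8+3≡21=v; r(17)→25·17+3≡12=m; d(3)→25·3+3≡0=a (all mod 26).

hzvma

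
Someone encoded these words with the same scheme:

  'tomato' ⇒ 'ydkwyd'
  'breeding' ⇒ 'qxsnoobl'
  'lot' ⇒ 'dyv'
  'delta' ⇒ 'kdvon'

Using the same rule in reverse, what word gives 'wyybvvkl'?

Read the word backwards and shift each letter +10.
Undoing it on wyybvvkl: shift back: w−10=m, y−10=o, y−10=o, b−10=r, v−10=l, v−10=l, k−10=a, l−10=b → moorllab; then reverse → ballroom.

ballroom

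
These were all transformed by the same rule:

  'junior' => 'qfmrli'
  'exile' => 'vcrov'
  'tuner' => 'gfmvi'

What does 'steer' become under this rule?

hgvvi

Letters are reflected about the middle of the alphabet (position → 25−position): Atbash.
Applying it to steer: s↔h, t↔g, e↔v, e↔v, r↔i.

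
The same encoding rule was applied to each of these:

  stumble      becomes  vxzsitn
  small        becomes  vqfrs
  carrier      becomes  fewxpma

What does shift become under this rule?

In stumble: s→v is +3, t→x is +4, u→z is +5, m→s is +6 — the shift increases by 1 each position. Each letter shifts forward by (position + 3), i.e. 3, 4, 5, … — the shift grows by one for each successive letter.
On shift: s+3=v, h+4=l, i+5=n, f+6=l, t+7=a.

vlnla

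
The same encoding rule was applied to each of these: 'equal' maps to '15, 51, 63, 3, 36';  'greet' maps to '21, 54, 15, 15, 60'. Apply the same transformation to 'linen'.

Each letter becomes 3×(its alphabet position, a=1..z=26).
For linen: l=12→36, i=9→27, n=14→42, e=5→15, n=14→42.

36, 27, 42, 15, 42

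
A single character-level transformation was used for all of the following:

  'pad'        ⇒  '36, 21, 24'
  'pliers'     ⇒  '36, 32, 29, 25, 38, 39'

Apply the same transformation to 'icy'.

29, 23, 45

p is letter #16 and maps to 36: an offset of 20. Each letter is replaced by its alphabet position (a=1..z=26) + 20.
On icy: i=9→29, c=3→23, y=25→45.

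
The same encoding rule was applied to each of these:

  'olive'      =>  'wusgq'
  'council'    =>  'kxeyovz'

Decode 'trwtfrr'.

Each letter shifts forward by (position + 8), i.e. 8, 9, 10, … — the shift grows by one for each successive letter.
Decoding trwtfrr: t−8=l, r−9=i, w−10=m, t−11=i, f−12=t, r−13=e, r−14=d.

limited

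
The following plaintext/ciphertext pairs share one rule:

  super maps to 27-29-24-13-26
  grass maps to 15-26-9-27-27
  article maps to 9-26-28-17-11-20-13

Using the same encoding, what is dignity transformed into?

s is letter #19 and maps to 27: an offset of 8. Letters become their 1-based position plus 8 (so a→9, b→10, …).
For dignity: d=4→12, i=9→17, g=7→15, n=14→22, i=9→17, t=20→28, y=25→33.

12-17-15-22-17-28-33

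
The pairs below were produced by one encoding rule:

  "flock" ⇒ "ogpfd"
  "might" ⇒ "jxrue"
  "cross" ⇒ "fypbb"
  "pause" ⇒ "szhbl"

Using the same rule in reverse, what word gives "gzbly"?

f(5)→o(14) and l(11)→g(6) fit y≡3x+25 (mod 26); the inverse of 3 mod 26 is 9. This is an affine cipher: with a=0,…,z=25, each position x becomes (3x+25) mod 26.
Reversing it on gzbly: g(6)→9·(6−25)≡11=l; z(25)→9·(25−25)≡0=a; b(1)→9·(1−25)≡18=s; l(11)→9·(11−25)≡4=e; y(24)→9·(24−25)≡17=r (all mod 26).

laser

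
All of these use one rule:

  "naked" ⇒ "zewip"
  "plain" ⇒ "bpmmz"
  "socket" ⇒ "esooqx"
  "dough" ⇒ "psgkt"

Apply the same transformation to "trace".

fvmgq

Shifts by position in naked: pos 0: n→z (+12), pos 1: a→e (+4), pos 2: k→w (+12), pos 3: e→i (+4) — repeating every 2. The shifts repeat in a cycle of length 2: positions 0,1,… shift by +12, +4, then the pattern repeats.
Applying it to trace: t+12=f, r+4=v, a+12=m, c+4=g, e+12=q.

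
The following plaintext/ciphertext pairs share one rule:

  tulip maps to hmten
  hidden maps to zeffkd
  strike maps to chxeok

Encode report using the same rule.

xknixh

Treating letters as 0–25, the rule is x ↦ 5x + 16 (mod 26).
For report: r(17)→5·17+16≡23=x; e(4)→5·4+16≡10=k; p(15)→5·15+16≡13=n; o(14)→5·14+16≡8=i; r(17)→5·17+16≡23=x; t(19)→5·19+16≡7=h (all mod 26).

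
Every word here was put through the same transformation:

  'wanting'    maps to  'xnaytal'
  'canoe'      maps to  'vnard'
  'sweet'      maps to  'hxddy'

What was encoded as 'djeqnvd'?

Treating letters as 0–25, the rule is x ↦ 17x + 13 (mod 26).
Decoding djeqnvd: d(3)→23·(3−13)≡4=e; j(9)→23·(9−13)≡12=m; e(4)→23·(4−13)≡1=b; q(16)→23·(16−13)≡17=r; n(13)→23·(13−13)≡0=a; v(21)→23·(21−13)≡2=c; d(3)→23·(3−13)≡4=e (all mod 26).

embrace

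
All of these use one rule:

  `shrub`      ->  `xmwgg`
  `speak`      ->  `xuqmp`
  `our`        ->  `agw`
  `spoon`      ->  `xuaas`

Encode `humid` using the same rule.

mgrui

The shift depends on letter class: consonant s→x is +5, but vowel u→g is +12. Two shifts are in play — +12 for a/e/i/o/u, +5 for every other letter.
For humid: h(cons)+5=m, u(vowel)+12=g, m(cons)+5=r, i(vowel)+12=u, d(cons)+5=i.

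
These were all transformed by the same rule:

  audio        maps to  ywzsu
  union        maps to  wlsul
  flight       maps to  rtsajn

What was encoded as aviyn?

great

This is an affine cipher: with a=0,…,z=25, each position x becomes (9x+24) mod 26.
Reversing it on aviyn: a(0)→3·(0−24)≡6=g; v(21)→3·(21−24)≡17=r; i(8)→3·(8−24)≡4=e; y(24)→3·(24−24)≡0=a; n(13)→3·(13−24)≡19=t (all mod 26).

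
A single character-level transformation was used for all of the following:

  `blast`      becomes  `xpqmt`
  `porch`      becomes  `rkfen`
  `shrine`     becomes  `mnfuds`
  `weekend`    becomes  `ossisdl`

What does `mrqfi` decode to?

spark

b(1)→x(23) and l(11)→p(15) fit y≡7x+16 (mod 26); the inverse of 7 mod 26 is 15. This is an affine cipher: with a=0,…,z=25, each position x becomes (7x+16) mod 26.
Decoding mrqfi: m(12)→15·(12−16)≡18=s; r(17)→15·(17−16)≡15=p; q(16)→15·(16−16)≡0=a; f(5)→15·(5−16)≡17=r; i(8)→15·(8−16)≡10=k (all mod 26).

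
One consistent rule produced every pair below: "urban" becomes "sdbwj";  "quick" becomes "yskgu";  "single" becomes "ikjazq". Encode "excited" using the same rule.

qhgknql

u(20)→s(18) and r(17)→d(3) fit y≡5x+22 (mod 26); the inverse of 5 mod 26 is 21. Treating letters as 0–25, the rule is x ↦ 5x + 22 (mod 26).
Applying it to excited: e(4)→5·4+22≡16=q; x(23)→5·23+22≡7=h; c(2)→5·2+22≡6=g; i(8)→5·8+22≡10=k; t(19)→5·19+22≡13=n; e(4)→5·4+22≡16=q; d(3)→5·3+22≡11=l (all mod 26).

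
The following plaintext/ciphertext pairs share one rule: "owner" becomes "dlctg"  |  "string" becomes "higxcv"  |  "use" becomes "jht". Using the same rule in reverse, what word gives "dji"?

out

Compare letters: o→d is +15, w→l is +15, n→c is +15 — a constant shift. It's a constant shift of +15 (ROT15).
Undoing it on dji: d−15=o, j−15=u, i−15=t.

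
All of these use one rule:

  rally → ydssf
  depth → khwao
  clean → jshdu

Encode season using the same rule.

Vowels shift forward by 3 and consonants shift forward by 7.
Applying it to season: s(cons)+7=z, e(vowel)+3=h, a(vowel)+3=d, s(cons)+7=z, o(vowel)+3=r, n(cons)+7=u.

zhdzru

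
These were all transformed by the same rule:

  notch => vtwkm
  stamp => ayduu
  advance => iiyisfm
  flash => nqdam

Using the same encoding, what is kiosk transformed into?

Shifts by position in notch: pos 0: n→v (+8), pos 1: o→t (+5), pos 2: t→w (+3), pos 3: c→k (+8), pos 4: h→m (+5) — repeating every 3. It's a Vigenère-style cipher with numeric key [8,5,3]: position i shifts by key[i mod 3].
For kiosk: k+8=s, i+5=n, o+3=r, s+8=a, k+5=p.

snrap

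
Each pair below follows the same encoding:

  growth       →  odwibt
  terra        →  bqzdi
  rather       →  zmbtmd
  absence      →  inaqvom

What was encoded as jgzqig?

Shifts by position in growth: pos 0: g→o (+8), pos 1: r→d (+12), pos 2: o→w (+8), pos 3: w→i (+12) — repeating every 2. The shifts repeat in a cycle of length 2: positions 0,1,… shift by +8, +12, then the pattern repeats.
Decoding jgzqig: j−8=b, g−12=u, z−8=r, q−12=e, i−8=a, g−12=u.

bureau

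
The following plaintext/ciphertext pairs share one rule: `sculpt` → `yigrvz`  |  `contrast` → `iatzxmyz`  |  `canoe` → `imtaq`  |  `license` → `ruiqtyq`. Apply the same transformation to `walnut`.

cmrtgz

The shift depends on letter class: consonant s→y is +6, but vowel u→g is +12. The rule splits by letter class: vowels +12, consonants +6.
On walnut: w(cons)+6=c, a(vowel)+12=m, l(cons)+6=r, n(cons)+6=t, u(vowel)+12=g, t(cons)+6=z.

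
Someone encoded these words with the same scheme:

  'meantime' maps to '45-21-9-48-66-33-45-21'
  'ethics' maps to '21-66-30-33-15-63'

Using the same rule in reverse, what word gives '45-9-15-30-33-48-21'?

machine

m(#13)→45 and e(#5)→21: differences scale by 3, so n = 3·pos + 6. Each letter becomes 3×(its alphabet position, a=1..z=26) + 6.
Undoing it on 45-9-15-30-33-48-21: 45→(45−6)÷3=13=m, 9→(9−6)÷3=1=a, 15→(15−6)÷3=3=c, 30→(30−6)÷3=8=h, 33→(33−6)÷3=9=i, 48→(48−6)÷3=14=n, 21→(21−6)÷3=5=e.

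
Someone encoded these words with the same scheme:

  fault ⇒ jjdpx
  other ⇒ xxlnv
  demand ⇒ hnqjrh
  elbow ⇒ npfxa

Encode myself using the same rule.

The shift depends on letter class: consonant f→j is +4, but vowel a→j is +9. Vowels shift forward by 9 and consonants shift forward by 4.
Applying it to myself: m(cons)+4=q, y(cons)+4=c, s(cons)+4=w, e(vowel)+9=n, l(cons)+4=p, f(cons)+4=j.

qcwnpj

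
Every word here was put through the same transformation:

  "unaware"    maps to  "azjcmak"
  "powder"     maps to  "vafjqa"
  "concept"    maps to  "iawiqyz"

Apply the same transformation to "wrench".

cdntoq

Shifts by position in unaware: pos 0: u→a (+6), pos 1: n→z (+12), pos 2: a→j (+9), pos 3: w→c (+6), pos 4: a→m (+12), pos 5: r→a (+9) — repeating every 3. It's a Vigenère-style cipher with numeric key [6,12,9]: position i shifts by key[i mod 3].
On wrench: w+6=c, r+12=d, e+9=n, n+6=t, c+12=o, h+9=q.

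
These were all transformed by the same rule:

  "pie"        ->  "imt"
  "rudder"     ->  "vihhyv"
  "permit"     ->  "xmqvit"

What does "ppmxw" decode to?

The output letters match the input read backwards, each shifted +4: pie reversed is eip. Read the word backwards and shift each letter +4.
Decoding ppmxw: shift back: p−4=l, p−4=l, m−4=i, x−4=t, w−4=s → llits; then reverse → still.

still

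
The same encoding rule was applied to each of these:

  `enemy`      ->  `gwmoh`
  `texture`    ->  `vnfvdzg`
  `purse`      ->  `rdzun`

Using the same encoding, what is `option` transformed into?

The shifts repeat in a cycle of length 3: positions 0,1,… shift by +2, +9, +8, then the pattern repeats.
Applying it to option: o+2=q, p+9=y, t+8=b, i+2=k, o+9=x, n+8=v.

qybkxv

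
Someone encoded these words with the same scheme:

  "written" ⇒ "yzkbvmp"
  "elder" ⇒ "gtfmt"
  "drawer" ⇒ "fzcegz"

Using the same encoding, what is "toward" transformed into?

vwyitl

Shifts by position in written: pos 0: w→y (+2), pos 1: r→z (+8), pos 2: i→k (+2), pos 3: t→b (+8) — repeating every 2. It's a Vigenère-style cipher with numeric key [2,8]: position i shifts by key[i mod 2].
For toward: t+2=v, o+8=w, w+2=y, a+8=i, r+2=t, d+8=l.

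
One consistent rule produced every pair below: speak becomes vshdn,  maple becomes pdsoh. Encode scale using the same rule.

vfdoh

It's a constant shift of +3 (ROT3).
On scale: s+3=v, c+3=f, a+3=d, l+3=o, e+3=h.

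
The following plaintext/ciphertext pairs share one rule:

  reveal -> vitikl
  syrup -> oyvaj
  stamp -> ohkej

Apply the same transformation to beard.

Treating letters as 0–25, the rule is x ↦ 19x + 10 (mod 26).
On beard: b(1)→19·1+10≡3=d; e(4)→19·4+10≡8=i; a(0)→19·0+10≡10=k; r(17)→19·17+10≡21=v; d(3)→19·3+10≡15=p (all mod 26).

dikvp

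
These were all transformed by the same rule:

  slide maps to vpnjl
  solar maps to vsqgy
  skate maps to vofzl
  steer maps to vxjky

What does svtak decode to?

proud

Each letter shifts forward by (position + 3), i.e. 3, 4, 5, … — the shift grows by one for each successive letter.
Decoding svtak: s−3=p, v−4=r, t−5=o, a−6=u, k−7=d.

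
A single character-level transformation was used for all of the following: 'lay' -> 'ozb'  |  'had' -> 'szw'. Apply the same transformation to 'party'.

kzigb

Each pair mirrors across the alphabet (l↔o, a↔z, y↔b): positions sum to 25. Each letter is replaced by its mirror in the alphabet: a↔z, b↔y, c↔x, and so on (the Atbash cipher).
On party: p↔k, a↔z, r↔i, t↔g, y↔b.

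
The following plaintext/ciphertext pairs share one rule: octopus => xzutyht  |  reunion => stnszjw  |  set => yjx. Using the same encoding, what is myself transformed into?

kqjxdr

The word is reversed, then every letter is shifted forward by 5.
For myself: reverse → flesym; then shift: f+5=k, l+5=q, e+5=j, s+5=x, y+5=d, m+5=r.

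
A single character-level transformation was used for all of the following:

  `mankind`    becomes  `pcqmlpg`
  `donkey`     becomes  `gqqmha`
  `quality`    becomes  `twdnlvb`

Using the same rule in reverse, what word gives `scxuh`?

pause

Shifts by position in mankind: pos 0: m→p (+3), pos 1: a→c (+2), pos 2: n→q (+3), pos 3: k→m (+2) — repeating every 2. A repeating key of period 2 is used — shifts +3, +2 over and over.
Decoding scxuh: s−3=p, c−2=a, x−3=u, u−2=s, h−3=e.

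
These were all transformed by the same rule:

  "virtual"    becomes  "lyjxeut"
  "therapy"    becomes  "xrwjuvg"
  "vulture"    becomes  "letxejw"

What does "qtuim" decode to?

slack

Each letter's alphabet position (a=0..z=25) is mapped through 7·x+20 mod 26 — an affine cipher.
Decoding qtuim: q(16)→15·(16−20)≡18=s; t(19)→15·(19−20)≡11=l; u(20)→15·(20−20)≡0=a; i(8)→15·(8−20)≡2=c; m(12)→15·(12−20)≡10=k (all mod 26).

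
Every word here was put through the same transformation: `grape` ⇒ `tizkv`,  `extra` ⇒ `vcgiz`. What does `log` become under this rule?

olt

Each pair mirrors across the alphabet (g↔t, r↔i, a↔z): positions sum to 25. Each letter is replaced by its mirror in the alphabet: a↔z, b↔y, c↔x, and so on (the Atbash cipher).
On log: l↔o, o↔l, g↔t.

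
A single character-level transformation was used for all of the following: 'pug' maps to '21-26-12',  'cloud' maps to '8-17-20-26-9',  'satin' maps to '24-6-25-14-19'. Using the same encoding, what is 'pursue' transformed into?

Each letter is replaced by its alphabet position (a=1..z=26) + 5.
On pursue: p=16→21, u=21→26, r=18→23, s=19→24, u=21→26, e=5→10.

21-26-23-24-26-10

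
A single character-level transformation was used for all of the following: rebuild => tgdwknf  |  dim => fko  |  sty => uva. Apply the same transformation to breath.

dtgcvj

This is a Caesar cipher with shift 2.
On breath: b+2=d, r+2=t, e+2=g, a+2=c, t+2=v, h+2=j.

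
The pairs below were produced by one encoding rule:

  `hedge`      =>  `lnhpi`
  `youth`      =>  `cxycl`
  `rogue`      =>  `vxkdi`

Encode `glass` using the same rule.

It's a Vigenère-style cipher with numeric key [4,9]: position i shifts by key[i mod 2].
Applying it to glass: g+4=k, l+9=u, a+4=e, s+9=b, s+4=w.

kuebw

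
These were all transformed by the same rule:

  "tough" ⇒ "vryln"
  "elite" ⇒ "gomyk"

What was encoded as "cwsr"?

In tough: t→v is +2, o→r is +3, u→y is +4, g→l is +5 — the shift increases by 1 each position. Letter i (0-indexed) is shifted by i+2, so successive shifts are 2, 3, 4, ….
Reversing it on cwsr: c−2=a, w−3=t, s−4=o, r−5=m.

atom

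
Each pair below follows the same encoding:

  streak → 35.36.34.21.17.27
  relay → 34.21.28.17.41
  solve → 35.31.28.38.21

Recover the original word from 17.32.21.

Letters become their 1-based position plus 16 (so a→17, b→18, …).
Reversing it on 17.32.21: 17→(17−16)÷1=1=a, 32→(32−16)÷1=16=p, 21→(21−16)÷1=5=e.

ape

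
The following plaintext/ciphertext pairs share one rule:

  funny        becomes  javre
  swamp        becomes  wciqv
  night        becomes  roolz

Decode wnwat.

shown

Shifts by position in funny: pos 0: f→j (+4), pos 1: u→a (+6), pos 2: n→v (+8), pos 3: n→r (+4), pos 4: y→e (+6) — repeating every 3. It's a Vigenère-style cipher with numeric key [4,6,8]: position i shifts by key[i mod 3].
Decoding wnwat: w−4=s, n−6=h, w−8=o, a−4=w, t−6=n.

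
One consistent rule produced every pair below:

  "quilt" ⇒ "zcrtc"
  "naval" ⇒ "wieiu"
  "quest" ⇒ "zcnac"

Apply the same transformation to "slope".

Shifts by position in quilt: pos 0: q→z (+9), pos 1: u→c (+8), pos 2: i→r (+9), pos 3: l→t (+8) — repeating every 2. It's a Vigenère-style cipher with numeric key [9,8]: position i shifts by key[i mod 2].
For slope: s+9=b, l+8=t, o+9=x, p+8=x, e+9=n.

btxxn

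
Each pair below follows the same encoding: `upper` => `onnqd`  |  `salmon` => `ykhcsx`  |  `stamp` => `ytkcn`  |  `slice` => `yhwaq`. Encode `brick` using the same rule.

fdwam

u(20)→o(14) and p(15)→n(13) fit y≡21x+10 (mod 26); the inverse of 21 mod 26 is 5. This is an affine cipher: with a=0,…,z=25, each position x becomes (21x+10) mod 26.
For brick: b(1)→21·1+10≡5=f; r(17)→21·17+10≡3=d; i(8)→21·8+10≡22=w; c(2)→21·2+10≡0=a; k(10)→21·10+10≡12=m (all mod 26).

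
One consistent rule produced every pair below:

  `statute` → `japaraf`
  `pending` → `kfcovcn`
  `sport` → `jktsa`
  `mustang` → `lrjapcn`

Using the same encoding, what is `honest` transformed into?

etcfja

s(18)→j(9) and t(19)→a(0) fit y≡17x+15 (mod 26); the inverse of 17 mod 26 is 23. Each letter's alphabet position (a=0..z=25) is mapped through 17·x+15 mod 26 — an affine cipher.
On honest: h(7)→17·7+15≡4=e; o(14)→17·14+15≡19=t; n(13)→17·13+15≡2=c; e(4)→17·4+15≡5=f; s(18)→17·18+15≡9=j; t(19)→17·19+15≡0=a (all mod 26).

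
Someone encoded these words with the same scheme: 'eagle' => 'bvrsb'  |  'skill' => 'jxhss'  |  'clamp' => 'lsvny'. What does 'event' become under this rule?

bubie

e(4)→b(1) and a(0)→v(21) fit y≡21x+21 (mod 26); the inverse of 21 mod 26 is 5. This is an affine cipher: with a=0,…,z=25, each position x becomes (21x+21) mod 26.
On event: e(4)→21·4+21≡1=b; v(21)→21·21+21≡20=u; e(4)→21·4+21≡1=b; n(13)→21·13+21≡8=i; t(19)→21·19+21≡4=e (all mod 26).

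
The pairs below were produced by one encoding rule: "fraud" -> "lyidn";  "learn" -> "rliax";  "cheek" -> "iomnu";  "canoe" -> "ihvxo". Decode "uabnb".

In fraud: f→l is +6, r→y is +7, a→i is +8, u→d is +9 — the shift increases by 1 each position. Letter i (0-indexed) is shifted by i+6, so successive shifts are 6, 7, 8, ….
Decoding uabnb: u−6=o, a−7=t, b−8=t, n−9=e, b−10=r.

otter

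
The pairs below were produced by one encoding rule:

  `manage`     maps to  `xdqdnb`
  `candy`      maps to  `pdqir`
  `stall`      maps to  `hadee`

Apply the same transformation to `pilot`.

m(12)→x(23) and a(0)→d(3) fit y≡19x+3 (mod 26); the inverse of 19 mod 26 is 11. This is an affine cipher: with a=0,…,z=25, each position x becomes (19x+3) mod 26.
On pilot: p(15)→19·15+3≡2=c; i(8)→19·8+3≡25=z; l(11)→19·11+3≡4=e; o(14)→19·14+3≡9=j; t(19)→19·19+3≡0=a (all mod 26).

czeja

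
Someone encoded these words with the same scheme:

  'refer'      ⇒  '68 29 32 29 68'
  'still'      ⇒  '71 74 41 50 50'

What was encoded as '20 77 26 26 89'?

r(#18)→68 and e(#5)→29: differences scale by 3, so n = 3·pos + 14. The formula is n = 3×(alphabet index, a=1) + 14.
Reversing it on 20 77 26 26 89: 20→(20−14)÷3=2=b, 77→(77−14)÷3=21=u, 26→(26−14)÷3=4=d, 26→(26−14)÷3=4=d, 89→(89−14)÷3=25=y.

buddy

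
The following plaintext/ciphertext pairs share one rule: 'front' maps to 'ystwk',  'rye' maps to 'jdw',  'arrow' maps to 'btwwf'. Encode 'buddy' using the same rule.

diizg

The output letters match the input read backwards, each shifted +5: front reversed is tnorf. Read the word backwards and shift each letter +5.
On buddy: reverse → yddub; then shift: y+5=d, d+5=i, d+5=i, u+5=z, b+5=g.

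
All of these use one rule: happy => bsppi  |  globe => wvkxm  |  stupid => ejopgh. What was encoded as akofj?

h(7)→b(1) and a(0)→s(18) fit y≡5x+18 (mod 26); the inverse of 5 mod 26 is 21. Treating letters as 0–25, the rule is x ↦ 5x + 18 (mod 26).
Undoing it on akofj: a(0)→21·(0−18)≡12=m; k(10)→21·(10−18)≡14=o; o(14)→21·(14−18)≡20=u; f(5)→21·(5−18)≡13=n; j(9)→21·(9−18)≡19=t (all mod 26).

mount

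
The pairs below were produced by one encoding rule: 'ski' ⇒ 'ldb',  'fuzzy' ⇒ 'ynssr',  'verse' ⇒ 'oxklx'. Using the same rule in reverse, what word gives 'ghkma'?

Compare letters: s→l is +19, k→d is +19, i→b is +19 — a constant shift. Every letter moves 19 places later in the alphabet, wrapping around z→a.
Undoing it on ghkma: g−19=n, h−19=o, k−19=r, m−19=t, a−19=h.

north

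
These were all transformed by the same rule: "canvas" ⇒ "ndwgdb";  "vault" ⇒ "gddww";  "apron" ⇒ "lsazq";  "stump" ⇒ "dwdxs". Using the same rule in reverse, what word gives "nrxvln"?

Shifts by position in canvas: pos 0: c→n (+11), pos 1: a→d (+3), pos 2: n→w (+9), pos 3: v→g (+11), pos 4: a→d (+3), pos 5: s→b (+9) — repeating every 3. It's a Vigenère-style cipher with numeric key [11,3,9]: position i shifts by key[i mod 3].
Reversing it on nrxvln: n−11=c, r−3=o, x−9=o, v−11=k, l−3=i, n−9=e.

cookie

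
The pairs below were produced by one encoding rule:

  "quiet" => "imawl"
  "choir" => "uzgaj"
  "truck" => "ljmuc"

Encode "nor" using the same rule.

fgj

Compare letters: q→i is +18, u→m is +18, i→a is +18 — a constant shift. Each letter is shifted forward by 18 in the alphabet (a Caesar shift of +18).
On nor: n+18=f, o+18=g, r+18=j.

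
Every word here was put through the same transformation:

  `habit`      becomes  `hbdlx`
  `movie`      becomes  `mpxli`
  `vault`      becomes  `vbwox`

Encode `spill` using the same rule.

sqkop

In habit: h→h is +0, a→b is +1, b→d is +2, i→l is +3 — the shift increases by 1 each position. Letter i (0-indexed) is shifted by i+0, so successive shifts are 0, 1, 2, ….
For spill: s+0=s, p+1=q, i+2=k, l+3=o, l+4=p.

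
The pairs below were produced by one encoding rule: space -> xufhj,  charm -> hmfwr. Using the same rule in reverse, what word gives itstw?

donor

Compare letters: s→x is +5, p→u is +5, a→f is +5 — a constant shift. Each letter is shifted forward by 5 in the alphabet (a Caesar shift of +5).
Decoding itstw: i−5=d, t−5=o, s−5=n, t−5=o, w−5=r.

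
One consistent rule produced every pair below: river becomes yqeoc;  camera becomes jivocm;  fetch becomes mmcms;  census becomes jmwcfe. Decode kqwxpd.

In river: r→y is +7, i→q is +8, v→e is +9, e→o is +10 — the shift increases by 1 each position. The shift increases by 1 at each position, starting from +7: 7, 8, 9, ….
Reversing it on kqwxpd: k−7=d, q−8=i, w−9=n, x−10=n, p−11=e, d−12=r.

dinner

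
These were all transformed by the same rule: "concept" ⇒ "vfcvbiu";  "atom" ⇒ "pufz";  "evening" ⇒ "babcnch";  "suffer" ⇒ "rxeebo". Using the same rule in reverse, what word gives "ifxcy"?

pound

Each letter's alphabet position (a=0..z=25) is mapped through 3·x+15 mod 26 — an affine cipher.
Decoding ifxcy: i(8)→9·(8−15)≡15=p; f(5)→9·(5−15)≡14=o; x(23)→9·(23−15)≡20=u; c(2)→9·(2−15)≡13=n; y(24)→9·(24−15)≡3=d (all mod 26).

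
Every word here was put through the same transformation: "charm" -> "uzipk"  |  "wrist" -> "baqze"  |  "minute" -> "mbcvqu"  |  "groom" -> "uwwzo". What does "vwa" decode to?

The output letters match the input read backwards, each shifted +8: charm reversed is mrahc. Two steps: reverse the string, then apply a Caesar shift of +8.
Reversing it on vwa: shift back: v−8=n, w−8=o, a−8=s → nos; then reverse → son.

son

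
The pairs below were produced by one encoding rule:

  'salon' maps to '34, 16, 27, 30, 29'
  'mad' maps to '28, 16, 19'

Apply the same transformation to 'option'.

30, 31, 35, 24, 30, 29

s is letter #19 and maps to 34: an offset of 15. Letters become their 1-based position plus 15 (so a→16, b→17, …).
On option: o=15→30, p=16→31, t=20→35, i=9→24, o=15→30, n=14→29.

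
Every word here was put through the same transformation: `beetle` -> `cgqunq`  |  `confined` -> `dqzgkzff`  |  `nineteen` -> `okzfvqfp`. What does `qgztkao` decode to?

pension

A repeating key of period 3 is used — shifts +1, +2, +12 over and over.
Decoding qgztkao: q−1=p, g−2=e, z−12=n, t−1=s, k−2=i, a−12=o, o−1=n.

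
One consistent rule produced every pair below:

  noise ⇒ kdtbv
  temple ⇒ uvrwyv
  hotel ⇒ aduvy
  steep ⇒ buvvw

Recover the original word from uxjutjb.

Each letter's alphabet position (a=0..z=25) is mapped through 19·x+23 mod 26 — an affine cipher.
Reversing it on uxjutjb: u(20)→11·(20−23)≡19=t; x(23)→11·(23−23)≡0=a; j(9)→11·(9−23)≡2=c; u(20)→11·(20−23)≡19=t; t(19)→11·(19−23)≡8=i; j(9)→11·(9−23)≡2=c; b(1)→11·(1−23)≡18=s (all mod 26).

tactics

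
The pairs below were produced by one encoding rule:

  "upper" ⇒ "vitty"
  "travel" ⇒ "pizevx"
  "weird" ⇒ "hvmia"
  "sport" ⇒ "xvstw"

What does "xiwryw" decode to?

sunset

The output letters match the input read backwards, each shifted +4: upper reversed is reppu. Read the word backwards and shift each letter +4.
Decoding xiwryw: shift back: x−4=t, i−4=e, w−4=s, r−4=n, y−4=u, w−4=s → tesnus; then reverse → sunset.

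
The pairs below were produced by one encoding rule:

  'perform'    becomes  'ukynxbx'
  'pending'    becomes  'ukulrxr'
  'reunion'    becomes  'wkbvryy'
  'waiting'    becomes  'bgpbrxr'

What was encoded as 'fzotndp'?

athlete

In perform: p→u is +5, e→k is +6, r→y is +7, f→n is +8 — the shift increases by 1 each position. Each letter shifts forward by (position + 5), i.e. 5, 6, 7, … — the shift grows by one for each successive letter.
Undoing it on fzotndp: f−5=a, z−6=t, o−7=h, t−8=l, n−9=e, d−10=t, p−11=e.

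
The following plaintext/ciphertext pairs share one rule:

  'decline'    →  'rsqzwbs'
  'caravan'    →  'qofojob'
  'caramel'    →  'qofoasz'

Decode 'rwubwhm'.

Compare letters: d→r is +14, e→s is +14, c→q is +14 — a constant shift. This is a Caesar cipher with shift 14.
Decoding rwubwhm: r−14=d, w−14=i, u−14=g, b−14=n, w−14=i, h−14=t, m−14=y.

dignity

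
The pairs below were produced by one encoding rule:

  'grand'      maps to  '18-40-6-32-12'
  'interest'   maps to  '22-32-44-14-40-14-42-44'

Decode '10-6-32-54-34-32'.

canyon

The formula is n = 2×(alphabet index, a=1) + 4.
Decoding 10-6-32-54-34-32: 10→(10−4)÷2=3=c, 6→(6−4)÷2=1=a, 32→(32−4)÷2=14=n, 54→(54−4)÷2=25=y, 34→(34−4)÷2=15=o, 32→(32−4)÷2=14=n.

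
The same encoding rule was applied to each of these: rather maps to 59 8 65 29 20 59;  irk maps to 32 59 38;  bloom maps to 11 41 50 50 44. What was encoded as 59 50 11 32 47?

robin

r(#18)→59 and a(#1)→8: differences scale by 3, so n = 3·pos + 5. The formula is n = 3×(alphabet index, a=1) + 5.
Decoding 59 50 11 32 47: 59→(59−5)÷3=18=r, 50→(50−5)÷3=15=o, 11→(11−5)÷3=2=b, 32→(32−5)÷3=9=i, 47→(47−5)÷3=14=n.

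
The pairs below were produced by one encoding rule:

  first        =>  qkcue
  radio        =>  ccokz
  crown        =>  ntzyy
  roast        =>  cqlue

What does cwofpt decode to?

Shifts by position in first: pos 0: f→q (+11), pos 1: i→k (+2), pos 2: r→c (+11), pos 3: s→u (+2) — repeating every 2. A repeating key of period 2 is used — shifts +11, +2 over and over.
Decoding cwofpt: c−11=r, w−2=u, o−11=d, f−2=d, p−11=e, t−2=r.

rudder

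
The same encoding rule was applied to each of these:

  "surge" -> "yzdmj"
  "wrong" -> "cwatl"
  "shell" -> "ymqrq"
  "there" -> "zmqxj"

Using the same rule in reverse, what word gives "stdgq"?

The shifts repeat in a cycle of length 3: positions 0,1,… shift by +6, +5, +12, then the pattern repeats.
Undoing it on stdgq: s−6=m, t−5=o, d−12=r, g−6=a, q−5=l.

moral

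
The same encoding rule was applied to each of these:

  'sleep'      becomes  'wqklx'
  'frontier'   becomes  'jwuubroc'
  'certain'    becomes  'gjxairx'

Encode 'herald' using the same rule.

ljxhtm

In sleep: s→w is +4, l→q is +5, e→k is +6, e→l is +7 — the shift increases by 1 each position. The shift increases by 1 at each position, starting from +4: 4, 5, 6, ….
Applying it to herald: h+4=l, e+5=j, r+6=x, a+7=h, l+8=t, d+9=m.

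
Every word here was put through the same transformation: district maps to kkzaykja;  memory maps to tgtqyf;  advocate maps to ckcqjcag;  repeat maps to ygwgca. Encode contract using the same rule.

The shift depends on letter class: consonant d→k is +7, but vowel i→k is +2. Two shifts are in play — +2 for a/e/i/o/u, +7 for every other letter.
Applying it to contract: c(cons)+7=j, o(vowel)+2=q, n(cons)+7=u, t(cons)+7=a, r(cons)+7=y, a(vowel)+2=c, c(cons)+7=j, t(cons)+7=a.

jquaycja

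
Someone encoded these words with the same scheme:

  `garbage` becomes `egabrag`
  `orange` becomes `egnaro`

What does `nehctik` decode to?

kitchen

It's just the letters in reverse order.
Undoing it on nehctik: then reverse → kitchen.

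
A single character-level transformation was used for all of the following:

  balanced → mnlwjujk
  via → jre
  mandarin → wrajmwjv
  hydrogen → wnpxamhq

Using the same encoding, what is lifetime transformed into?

The output letters match the input read backwards, each shifted +9: balanced reversed is decnalab. Read the word backwards and shift each letter +9.
On lifetime: reverse → emitefil; then shift: e+9=n, m+9=v, i+9=r, t+9=c, e+9=n, f+9=o, i+9=r, l+9=u.

nvrcnoru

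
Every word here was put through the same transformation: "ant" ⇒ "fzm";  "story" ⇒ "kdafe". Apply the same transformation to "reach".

Two steps: reverse the string, then apply a Caesar shift of +12.
For reach: reverse → hcaer; then shift: h+12=t, c+12=o, a+12=m, e+12=q, r+12=d.

tomqd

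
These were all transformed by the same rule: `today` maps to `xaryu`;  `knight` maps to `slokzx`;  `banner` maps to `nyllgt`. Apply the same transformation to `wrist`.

Each letter's alphabet position (a=0..z=25) is mapped through 15·x+24 mod 26 — an affine cipher.
For wrist: w(22)→15·22+24≡16=q; r(17)→15·17+24≡19=t; i(8)→15·8+24≡14=o; s(18)→15·18+24≡8=i; t(19)→15·19+24≡23=x (all mod 26).

qtoix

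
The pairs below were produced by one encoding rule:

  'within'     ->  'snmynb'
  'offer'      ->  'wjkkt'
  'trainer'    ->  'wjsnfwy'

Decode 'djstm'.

honey

The output letters match the input read backwards, each shifted +5: within reversed is nihtiw. Read the word backwards and shift each letter +5.
Reversing it on djstm: shift back: d−5=y, j−5=e, s−5=n, t−5=o, m−5=h → yenoh; then reverse → honey.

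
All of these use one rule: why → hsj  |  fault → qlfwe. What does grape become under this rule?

Compare letters: w→h is +11, h→s is +11, y→j is +11 — a constant shift. Every letter moves 11 places later in the alphabet, wrapping around z→a.
For grape: g+11=r, r+11=c, a+11=l, p+11=a, e+11=p.

rclap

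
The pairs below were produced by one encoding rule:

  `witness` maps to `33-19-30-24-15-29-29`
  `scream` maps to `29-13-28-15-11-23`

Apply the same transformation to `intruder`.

w is letter #23 and maps to 33: an offset of 10. Letters become their 1-based position plus 10 (so a→11, b→12, …).
Applying it to intruder: i=9→19, n=14→24, t=20→30, r=18→28, u=21→31, d=4→14, e=5→15, r=18→28.

19-24-30-28-31-14-15-28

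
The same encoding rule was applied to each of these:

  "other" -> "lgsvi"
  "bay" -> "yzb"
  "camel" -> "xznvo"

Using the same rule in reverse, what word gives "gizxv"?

Each pair mirrors across the alphabet (o↔l, t↔g, h↔s): positions sum to 25. Letters are reflected about the middle of the alphabet (position → 25−position): Atbash.
Decoding gizxv: g↔t, i↔r, z↔a, x↔c, v↔e.

trace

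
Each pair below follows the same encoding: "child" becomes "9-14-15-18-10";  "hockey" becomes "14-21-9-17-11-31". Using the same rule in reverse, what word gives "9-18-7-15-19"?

Letters become their 1-based position plus 6 (so a→7, b→8, …).
Undoing it on 9-18-7-15-19: 9→(9−6)÷1=3=c, 18→(18−6)÷1=12=l, 7→(7−6)÷1=1=a, 15→(15−6)÷1=9=i, 19→(19−6)÷1=13=m.

claim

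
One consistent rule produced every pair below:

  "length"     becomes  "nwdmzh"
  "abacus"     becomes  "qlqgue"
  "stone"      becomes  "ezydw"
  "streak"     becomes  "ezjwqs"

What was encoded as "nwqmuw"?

l(11)→n(13) and e(4)→w(22) fit y≡21x+16 (mod 26); the inverse of 21 mod 26 is 5. Each letter's alphabet position (a=0..z=25) is mapped through 21·x+16 mod 26 — an affine cipher.
Decoding nwqmuw: n(13)→5·(13−16)≡11=l; w(22)→5·(22−16)≡4=e; q(16)→5·(16−16)≡0=a; m(12)→5·(12−16)≡6=g; u(20)→5·(20−16)≡20=u; w(22)→5·(22−16)≡4=e (all mod 26).

league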